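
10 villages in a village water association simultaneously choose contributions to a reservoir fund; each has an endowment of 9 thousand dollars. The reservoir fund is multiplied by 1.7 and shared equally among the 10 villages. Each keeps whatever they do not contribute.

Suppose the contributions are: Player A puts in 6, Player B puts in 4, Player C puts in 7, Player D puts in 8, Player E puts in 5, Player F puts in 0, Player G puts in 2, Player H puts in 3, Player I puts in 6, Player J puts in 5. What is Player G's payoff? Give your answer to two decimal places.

Total contributed: 6 + 4 + 7 + 8 + 5 + 0 + 2 + 3 + 6 + 5 = 46.
Each receives 1.7 × 46 / 10 = 7.82 from the reservoir fund.
Player G keeps 9 − 2 = 7, so Player G's payoff is 7 + 7.82 = 14.82.

14.82 thousand dollars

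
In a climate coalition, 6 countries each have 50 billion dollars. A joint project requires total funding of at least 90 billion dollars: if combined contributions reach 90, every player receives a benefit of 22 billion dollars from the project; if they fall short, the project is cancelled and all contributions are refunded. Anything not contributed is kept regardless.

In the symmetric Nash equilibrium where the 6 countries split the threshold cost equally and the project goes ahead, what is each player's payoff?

57 billion dollars

Equal share of the threshold: 90/6 = 15.
At this profile no one gains by cutting their contribution: any cut drops the total below 90, the project is cancelled, contributions are refunded, and the deviator ends with 50, which is less than 50 − 15 + 22 = 57. Contributing more than 15 just wastes the excess. So contributing exactly 15 is a best response.
Each player's payoff: 50 − 15 + 22 = 57.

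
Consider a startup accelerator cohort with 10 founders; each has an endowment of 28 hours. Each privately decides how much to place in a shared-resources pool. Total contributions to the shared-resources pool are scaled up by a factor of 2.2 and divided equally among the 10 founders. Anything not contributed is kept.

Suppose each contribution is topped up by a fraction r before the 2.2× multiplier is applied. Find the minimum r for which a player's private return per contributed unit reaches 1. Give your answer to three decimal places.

With matching at rate r, one contributed unit becomes (1 + r) in the shared-resources pool and returns 2.2 × (1 + r) / 10 to the contributor.
Setting this equal to 1: 1 + r = 10/2.2 = 4.5455.
So the minimum matching rate is r = 4.5455 − 1 = 3.545.

3.545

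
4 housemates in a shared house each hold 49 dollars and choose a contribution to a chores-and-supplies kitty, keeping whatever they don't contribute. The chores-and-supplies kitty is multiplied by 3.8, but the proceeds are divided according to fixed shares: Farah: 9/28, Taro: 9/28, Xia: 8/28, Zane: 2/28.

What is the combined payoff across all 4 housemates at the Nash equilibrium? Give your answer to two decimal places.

607.60 dollars

Each unit j contributes comes back to j as 3.8 × (j's share), so j prefers to contribute only if that share exceeds 1/3.8 = 0.2632; otherwise keeping the unit dominates.
Farah, Taro and Xia are above the threshold, contributing 49 each; the remaining 1 contribute 0. Total contributed: 147.
The chores-and-supplies kitty pays out 3.8 × 147 = 558.60 in total (split across the unequal shares, but the aggregate is all that matters for the group sum).
The 1 free-riders keep 49 each, adding 49. Group total = 49 + 558.60 = 607.60.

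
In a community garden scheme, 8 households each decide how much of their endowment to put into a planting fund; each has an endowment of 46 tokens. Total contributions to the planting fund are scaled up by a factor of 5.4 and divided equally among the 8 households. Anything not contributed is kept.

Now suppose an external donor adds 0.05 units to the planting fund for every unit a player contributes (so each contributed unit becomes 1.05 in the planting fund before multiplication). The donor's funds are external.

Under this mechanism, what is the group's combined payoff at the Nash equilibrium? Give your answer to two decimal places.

368.00 tokens

With the mechanism, a contributed unit returns 5.4 × 1.05 / 8 = 0.7088 per unit of net cost — still below 1 — so contributing 0 remains dominant for every player.
Everyone keeps their endowment and the group total is 8 × 46 = 368.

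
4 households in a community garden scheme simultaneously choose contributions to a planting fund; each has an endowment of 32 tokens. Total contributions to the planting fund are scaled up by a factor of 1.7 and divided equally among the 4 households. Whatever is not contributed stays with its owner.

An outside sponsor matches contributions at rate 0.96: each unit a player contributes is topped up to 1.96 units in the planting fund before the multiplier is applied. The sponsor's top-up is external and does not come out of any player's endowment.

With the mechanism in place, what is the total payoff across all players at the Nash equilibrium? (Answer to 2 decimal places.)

The effective private return is 1.7 × 1.96 / 4 = 0.8330, which is still under 1, so the mechanism doesn't change anyone's dominant strategy: zero contribution.
At the Nash equilibrium no one contributes; group total payoff = 4 × 32 = 128.

128.00 tokens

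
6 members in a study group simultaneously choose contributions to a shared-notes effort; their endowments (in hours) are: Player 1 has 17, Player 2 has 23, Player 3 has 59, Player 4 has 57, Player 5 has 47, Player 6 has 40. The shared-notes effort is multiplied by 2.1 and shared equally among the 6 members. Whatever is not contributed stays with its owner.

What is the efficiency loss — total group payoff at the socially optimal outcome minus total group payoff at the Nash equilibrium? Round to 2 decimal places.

The private return per contributed unit is 2.1/6 = 0.3500 < 1 for every player regardless of endowment, so the Nash equilibrium is zero contribution and the group total is Σ E_j = 17 + 23 + 59 + 57 + 47 + 40 = 243.
Each contributed unit returns 2.100 to the group, so the social optimum is full contribution by everyone: group total = 2.100 × 243 = 510.30.
Efficiency loss = (2.100 − 1) × 243 = 267.30.

267.30 hours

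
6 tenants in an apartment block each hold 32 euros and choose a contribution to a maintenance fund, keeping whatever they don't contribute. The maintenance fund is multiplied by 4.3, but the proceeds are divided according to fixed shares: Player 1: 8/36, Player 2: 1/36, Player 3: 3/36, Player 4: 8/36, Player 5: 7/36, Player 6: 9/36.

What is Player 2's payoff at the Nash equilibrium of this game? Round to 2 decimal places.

Each unit j contributes comes back to j as 4.3 × (j's share), so j prefers to contribute only if that share exceeds 1/4.3 = 0.2326; otherwise keeping the unit dominates.
Player 6 alone (share 9/36) is above the threshold, contributing 32; the remaining 5 contribute 0. Total contributed: 32.
Player 2 keeps 32 and receives 4.3 × 32 × 1/36 = 3.82 from the maintenance fund, for a payoff of 35.82.

35.82 euros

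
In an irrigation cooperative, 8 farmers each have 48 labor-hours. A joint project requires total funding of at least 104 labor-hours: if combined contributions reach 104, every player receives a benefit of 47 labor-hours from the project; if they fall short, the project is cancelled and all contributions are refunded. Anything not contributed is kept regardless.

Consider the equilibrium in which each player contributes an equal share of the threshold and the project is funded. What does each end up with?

82 labor-hours

Equal share of the threshold: 104/8 = 13.
At this profile no one gains by cutting their contribution: any cut drops the total below 104, the project is cancelled, contributions are refunded, and the deviator ends with 48, which is less than 48 − 13 + 47 = 82. Contributing more than 13 just wastes the excess. So contributing exactly 13 is a best response.
Each player's payoff: 48 − 13 + 47 = 82.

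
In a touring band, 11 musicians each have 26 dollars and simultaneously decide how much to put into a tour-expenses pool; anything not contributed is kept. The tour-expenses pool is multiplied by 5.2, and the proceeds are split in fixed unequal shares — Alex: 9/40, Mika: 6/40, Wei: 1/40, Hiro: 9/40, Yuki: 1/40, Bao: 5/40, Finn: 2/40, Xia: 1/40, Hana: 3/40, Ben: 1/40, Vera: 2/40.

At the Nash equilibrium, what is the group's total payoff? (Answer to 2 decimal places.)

A player with share s gets back 5.2·s per unit contributed, so full contribution is dominant for anyone with s > 1/5.2 = 0.1923 and zero contribution is dominant for anyone below.
Alex and Hiro clear that bar, contributing 26 each; the remaining 9 contribute 0. Total contributed: 52.
The tour-expenses pool pays out 5.2 × 52 = 270.40 in total (split across the unequal shares, but the aggregate is all that matters for the group sum).
The 9 free-riders keep 26 each, adding 234. Group total = 234 + 270.40 = 504.40.

504.40 dollars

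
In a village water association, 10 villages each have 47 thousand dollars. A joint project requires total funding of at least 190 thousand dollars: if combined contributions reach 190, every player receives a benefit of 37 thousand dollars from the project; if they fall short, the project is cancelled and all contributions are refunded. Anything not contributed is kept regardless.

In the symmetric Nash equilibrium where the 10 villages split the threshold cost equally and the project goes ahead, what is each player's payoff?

65 thousand dollars

Equal share of the threshold: 190/10 = 19.
At this profile no one gains by cutting their contribution: any cut drops the total below 190, the project is cancelled, contributions are refunded, and the deviator ends with 47, which is less than 47 − 19 + 37 = 65. Contributing more than 19 just wastes the excess. So contributing exactly 19 is a best response.
Each player's payoff: 47 − 19 + 37 = 65.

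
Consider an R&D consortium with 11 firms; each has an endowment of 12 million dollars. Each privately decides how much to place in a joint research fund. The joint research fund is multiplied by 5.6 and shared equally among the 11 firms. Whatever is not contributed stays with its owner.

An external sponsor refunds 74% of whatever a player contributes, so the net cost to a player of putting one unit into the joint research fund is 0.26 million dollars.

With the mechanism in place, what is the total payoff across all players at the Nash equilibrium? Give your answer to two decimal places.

836.88 million dollars

With the mechanism, a contributed unit returns (5.6/11) / 0.26 = 1.9580 per unit of net cost to the contributor — now above 1 — so contributing fully is weakly dominant for every player.
So the Nash equilibrium is full contribution by all 11; the group earns 11 × (12 × 0.74 + 5.6 × 12) = 836.88.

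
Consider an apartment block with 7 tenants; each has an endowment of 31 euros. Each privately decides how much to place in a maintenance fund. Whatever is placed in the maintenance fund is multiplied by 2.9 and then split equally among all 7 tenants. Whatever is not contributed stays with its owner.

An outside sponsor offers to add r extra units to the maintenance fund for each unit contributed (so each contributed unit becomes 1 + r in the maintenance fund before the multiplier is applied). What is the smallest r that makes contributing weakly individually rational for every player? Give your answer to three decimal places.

With matching at rate r, one contributed unit becomes (1 + r) in the maintenance fund and returns 2.9 × (1 + r) / 7 to the contributor.
Setting this equal to 1: 1 + r = 7/2.9 = 2.4138.
So the minimum matching rate is r = 2.4138 − 1 = 1.414.

1.414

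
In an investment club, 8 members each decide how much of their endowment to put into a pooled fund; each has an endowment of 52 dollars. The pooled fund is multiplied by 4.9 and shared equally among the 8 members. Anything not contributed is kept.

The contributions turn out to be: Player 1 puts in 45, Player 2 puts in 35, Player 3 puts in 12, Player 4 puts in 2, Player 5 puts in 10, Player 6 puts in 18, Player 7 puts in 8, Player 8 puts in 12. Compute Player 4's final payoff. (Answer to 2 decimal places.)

Total contributed: 45 + 35 + 12 + 2 + 10 + 18 + 8 + 12 = 142.
Each receives 4.9 × 142 / 8 = 86.98 from the pooled fund.
Player 4 keeps 52 − 2 = 50, so Player 4's payoff is 50 + 86.98 = 136.98.

136.98 dollars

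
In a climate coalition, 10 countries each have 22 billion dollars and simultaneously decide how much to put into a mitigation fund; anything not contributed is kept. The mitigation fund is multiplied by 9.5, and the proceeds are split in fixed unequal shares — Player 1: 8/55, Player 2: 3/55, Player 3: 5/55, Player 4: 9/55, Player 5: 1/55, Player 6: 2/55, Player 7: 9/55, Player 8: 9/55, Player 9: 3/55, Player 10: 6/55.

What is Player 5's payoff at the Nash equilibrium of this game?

For player j, contributing a unit is worthwhile iff 9.5 × (j's share) ≥ 1, i.e. iff j's share is at least 0.1053.
Player 1, Player 4, Player 7, Player 8 and Player 10 are above the threshold, contributing 22 each; the remaining 5 contribute 0. Total contributed: 110.
Player 5 keeps 22 and receives 9.5 × 110 × 1/55 = 19.00 from the mitigation fund, for a payoff of 41.00.

41.00 billion dollars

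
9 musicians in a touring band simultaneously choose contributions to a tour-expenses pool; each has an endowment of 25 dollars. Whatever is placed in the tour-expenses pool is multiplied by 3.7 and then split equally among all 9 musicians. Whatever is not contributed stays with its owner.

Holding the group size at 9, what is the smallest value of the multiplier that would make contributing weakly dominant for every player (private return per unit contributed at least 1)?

A contributed unit returns (multiplier)/9 to its contributor.
This reaches 1 exactly when the multiplier is 9.

9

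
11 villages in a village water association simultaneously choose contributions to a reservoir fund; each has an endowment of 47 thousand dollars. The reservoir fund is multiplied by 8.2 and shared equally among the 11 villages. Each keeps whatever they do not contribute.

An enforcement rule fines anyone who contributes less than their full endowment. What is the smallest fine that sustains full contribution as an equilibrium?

11.96 thousand dollars

Given the others contribute fully, the best deviation is to contribute 0 (any partial contribution still incurs the fine and gives up units whose private return 0.7455 is below 1).
Deviating from 47 to 0 saves 47 thousand dollars but forfeits the deviator's share of the drop in the reservoir fund: 8.2/11 × 47 = 35.04.
So the deviation gain is 47 − 35.04 = 11.96, and the fine must be at least 11.96 thousand dollars to wipe it out.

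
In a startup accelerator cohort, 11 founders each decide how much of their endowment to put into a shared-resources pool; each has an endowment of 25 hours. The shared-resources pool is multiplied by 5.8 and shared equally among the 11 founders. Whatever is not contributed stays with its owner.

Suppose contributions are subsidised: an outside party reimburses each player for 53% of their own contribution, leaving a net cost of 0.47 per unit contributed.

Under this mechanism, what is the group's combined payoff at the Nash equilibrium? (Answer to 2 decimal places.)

The effective private return per unit is now (5.8/11) / 0.47 = 1.1219 > 1, so every player's dominant strategy flips to full contribution.
So the Nash equilibrium is full contribution by all 11; the group earns 11 × (25 × 0.53 + 5.8 × 25) = 1740.75.

1740.75 hours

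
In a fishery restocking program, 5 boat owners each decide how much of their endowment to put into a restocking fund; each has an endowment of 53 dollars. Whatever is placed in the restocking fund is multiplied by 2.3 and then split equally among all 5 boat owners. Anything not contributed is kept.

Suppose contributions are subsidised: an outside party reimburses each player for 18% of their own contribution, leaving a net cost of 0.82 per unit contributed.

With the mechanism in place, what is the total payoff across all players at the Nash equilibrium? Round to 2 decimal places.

265.00 dollars

The effective private return is (2.3/5) / 0.82 = 0.5610, which is still under 1, so the mechanism doesn't change anyone's dominant strategy: zero contribution.
Everyone keeps their endowment and the group total is 5 × 53 = 265.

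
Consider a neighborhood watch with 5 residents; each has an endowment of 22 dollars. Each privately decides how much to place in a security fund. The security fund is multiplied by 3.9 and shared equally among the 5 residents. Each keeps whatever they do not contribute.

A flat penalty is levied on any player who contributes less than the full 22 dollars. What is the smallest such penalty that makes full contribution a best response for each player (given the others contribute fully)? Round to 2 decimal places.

Given the others contribute fully, the best deviation is to contribute 0 (any partial contribution still incurs the fine and gives up units whose private return 0.7800 is below 1).
Deviating from 22 to 0 saves 22 dollars but forfeits the deviator's share of the drop in the security fund: 3.9/5 × 22 = 17.16.
So the deviation gain is 22 − 17.16 = 4.84, and the fine must be at least 4.84 dollars to wipe it out.

4.84 dollars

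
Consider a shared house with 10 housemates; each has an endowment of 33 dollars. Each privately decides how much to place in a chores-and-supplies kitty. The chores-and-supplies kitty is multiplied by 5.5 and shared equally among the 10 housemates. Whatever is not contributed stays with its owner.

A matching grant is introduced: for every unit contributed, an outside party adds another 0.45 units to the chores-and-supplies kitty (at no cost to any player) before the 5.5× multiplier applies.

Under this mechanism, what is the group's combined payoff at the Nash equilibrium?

330.00 dollars

With the mechanism, a contributed unit returns 5.5 × 1.45 / 10 = 0.7975 per unit of net cost — still below 1 — so contributing 0 remains dominant for every player.
Everyone keeps their endowment and the group total is 10 × 33 = 330.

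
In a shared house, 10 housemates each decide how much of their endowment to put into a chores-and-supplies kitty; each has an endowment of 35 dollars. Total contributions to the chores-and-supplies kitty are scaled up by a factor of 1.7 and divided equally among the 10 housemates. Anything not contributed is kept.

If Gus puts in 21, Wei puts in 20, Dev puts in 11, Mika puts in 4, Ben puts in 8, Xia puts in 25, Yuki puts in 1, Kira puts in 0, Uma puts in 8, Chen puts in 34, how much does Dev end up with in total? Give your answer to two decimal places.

Total contributed: 21 + 20 + 11 + 4 + 8 + 25 + 1 + 0 + 8 + 34 = 132.
Each receives 1.7 × 132 / 10 = 22.44 from the chores-and-supplies kitty.
Dev keeps 35 − 11 = 24, so Dev's payoff is 24 + 22.44 = 46.44.

46.44 dollars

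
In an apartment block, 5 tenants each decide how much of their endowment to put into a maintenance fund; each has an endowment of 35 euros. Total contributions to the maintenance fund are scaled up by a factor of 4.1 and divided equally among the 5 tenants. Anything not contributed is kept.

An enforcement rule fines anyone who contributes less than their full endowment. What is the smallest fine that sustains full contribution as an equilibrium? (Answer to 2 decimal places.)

6.30 euros

Given the others contribute fully, the best deviation is to contribute 0 (any partial contribution still incurs the fine and gives up units whose private return 0.8200 is below 1).
Deviating from 35 to 0 saves 35 euros but forfeits the deviator's share of the drop in the maintenance fund: 4.1/5 × 35 = 28.70.
So the deviation gain is 35 − 28.70 = 6.30, and the fine must be at least 6.30 euros to wipe it out.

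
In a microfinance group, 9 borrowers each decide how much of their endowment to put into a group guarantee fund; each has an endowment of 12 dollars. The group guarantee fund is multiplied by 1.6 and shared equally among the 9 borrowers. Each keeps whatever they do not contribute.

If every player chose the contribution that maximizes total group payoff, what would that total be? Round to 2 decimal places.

172.80 dollars

Each contributed unit returns 1.600 to the group as a whole (0.1778 to each of 9 players), which exceeds 1, so the social optimum is full contribution: group total = 1.600 × 108 = 172.80.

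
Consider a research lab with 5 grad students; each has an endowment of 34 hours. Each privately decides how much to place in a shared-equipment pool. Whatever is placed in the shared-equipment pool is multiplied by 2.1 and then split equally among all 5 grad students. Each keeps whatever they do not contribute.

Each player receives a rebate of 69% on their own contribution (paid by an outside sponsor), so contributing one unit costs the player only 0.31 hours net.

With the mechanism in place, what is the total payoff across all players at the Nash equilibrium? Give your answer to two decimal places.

474.30 hours

The effective private return per unit is now (2.1/5) / 0.31 = 1.3548 > 1, so every player's dominant strategy flips to full contribution.
So the Nash equilibrium is full contribution by all 5; the group earns 5 × (34 × 0.69 + 2.1 × 34) = 474.30.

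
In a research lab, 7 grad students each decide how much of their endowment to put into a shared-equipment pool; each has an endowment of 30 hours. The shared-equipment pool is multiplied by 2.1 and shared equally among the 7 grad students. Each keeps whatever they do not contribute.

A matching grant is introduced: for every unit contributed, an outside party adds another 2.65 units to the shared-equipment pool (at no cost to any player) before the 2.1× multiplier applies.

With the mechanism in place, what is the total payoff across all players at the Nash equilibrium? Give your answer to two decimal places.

1609.65 hours

Under the mechanism each unit contributed yields 2.1 × 3.65 / 7 = 1.0950 back to its contributor per unit of net cost, which exceeds 1, making full contribution the dominant choice for everyone.
At the Nash equilibrium everyone contributes 30. Group total payoff = 2.1 × 3.65 × 210 = 1609.65.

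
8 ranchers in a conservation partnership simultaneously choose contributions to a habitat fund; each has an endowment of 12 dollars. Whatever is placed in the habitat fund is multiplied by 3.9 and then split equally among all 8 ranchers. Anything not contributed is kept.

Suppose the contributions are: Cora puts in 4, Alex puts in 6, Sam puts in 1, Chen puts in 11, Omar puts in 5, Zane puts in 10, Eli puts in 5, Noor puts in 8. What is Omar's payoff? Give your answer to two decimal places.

Total contributed: 4 + 6 + 1 + 11 + 5 + 10 + 5 + 8 = 50.
Each receives 3.9 × 50 / 8 = 24.38 from the habitat fund.
Omar keeps 12 − 5 = 7, so Omar's payoff is 7 + 24.38 = 31.38.

31.38 dollars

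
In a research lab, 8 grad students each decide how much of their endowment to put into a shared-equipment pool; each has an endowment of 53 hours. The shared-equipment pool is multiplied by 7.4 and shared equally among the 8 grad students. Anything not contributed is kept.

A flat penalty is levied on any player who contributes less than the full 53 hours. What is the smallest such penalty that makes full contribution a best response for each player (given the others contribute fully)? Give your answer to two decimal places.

3.98 hours

Given the others contribute fully, the best deviation is to contribute 0 (any partial contribution still incurs the fine and gives up units whose private return 0.9250 is below 1).
Deviating from 53 to 0 saves 53 hours but forfeits the deviator's share of the drop in the shared-equipment pool: 7.4/8 × 53 = 49.02.
So the deviation gain is 53 − 49.02 = 3.98, and the fine must be at least 3.98 hours to wipe it out.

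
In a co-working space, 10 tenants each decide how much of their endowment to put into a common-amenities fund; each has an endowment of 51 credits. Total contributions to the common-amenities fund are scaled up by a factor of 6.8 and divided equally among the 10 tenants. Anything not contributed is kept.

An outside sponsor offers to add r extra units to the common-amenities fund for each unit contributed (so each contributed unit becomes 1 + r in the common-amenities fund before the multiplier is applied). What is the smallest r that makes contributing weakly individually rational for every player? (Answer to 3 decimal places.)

0.471

With matching at rate r, one contributed unit becomes (1 + r) in the common-amenities fund and returns 6.8 × (1 + r) / 10 to the contributor.
Setting this equal to 1: 1 + r = 10/6.8 = 1.4706.
So the minimum matching rate is r = 1.4706 − 1 = 0.471.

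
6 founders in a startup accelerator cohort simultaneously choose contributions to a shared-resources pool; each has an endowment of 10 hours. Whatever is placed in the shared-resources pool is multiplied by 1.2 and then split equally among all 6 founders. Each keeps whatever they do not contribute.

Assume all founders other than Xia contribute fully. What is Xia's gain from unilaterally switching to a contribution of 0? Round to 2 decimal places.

Switching from a contribution of 10 to 0 lets Xia keep an extra 10 hours, but lowers the shared-resources pool by 10, which costs Xia their own share of that drop: 1.2/6 × 10 = 2.00.
Net gain = 10 − 2.00 = 8.00. The private return per contributed unit (0.2000) is below 1, so free-riding is indeed the best response regardless of what the others do.

8.00 hours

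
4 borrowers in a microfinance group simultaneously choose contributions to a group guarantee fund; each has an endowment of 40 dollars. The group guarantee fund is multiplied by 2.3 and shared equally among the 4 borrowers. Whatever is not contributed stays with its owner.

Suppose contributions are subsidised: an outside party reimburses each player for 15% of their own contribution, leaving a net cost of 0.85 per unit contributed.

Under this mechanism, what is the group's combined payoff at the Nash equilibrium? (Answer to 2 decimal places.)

The effective private return is (2.3/4) / 0.85 = 0.6765, which is still under 1, so the mechanism doesn't change anyone's dominant strategy: zero contribution.
Everyone keeps their endowment and the group total is 4 × 40 = 160.

160.00 dollars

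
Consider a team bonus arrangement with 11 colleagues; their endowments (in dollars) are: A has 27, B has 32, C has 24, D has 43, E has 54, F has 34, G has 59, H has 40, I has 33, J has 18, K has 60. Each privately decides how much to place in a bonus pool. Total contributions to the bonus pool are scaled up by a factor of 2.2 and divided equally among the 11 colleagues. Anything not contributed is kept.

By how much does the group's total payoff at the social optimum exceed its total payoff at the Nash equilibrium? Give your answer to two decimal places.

508.80 dollars

The private return per contributed unit is 2.2/11 = 0.2000 < 1 for every player regardless of endowment, so the Nash equilibrium is zero contribution and the group total is Σ E_j = 27 + 32 + 24 + 43 + 54 + 34 + 59 + 40 + 33 + 18 + 60 = 424.
Each contributed unit returns 2.200 to the group, so the social optimum is full contribution by everyone: group total = 2.200 × 424 = 932.80.
Efficiency loss = (2.200 − 1) × 424 = 508.80.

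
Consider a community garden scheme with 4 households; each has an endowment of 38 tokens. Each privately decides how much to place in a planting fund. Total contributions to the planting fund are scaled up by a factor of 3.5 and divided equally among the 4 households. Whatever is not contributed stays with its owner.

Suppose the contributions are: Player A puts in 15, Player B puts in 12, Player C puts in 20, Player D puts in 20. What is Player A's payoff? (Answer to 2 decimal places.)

81.63 tokens

Total contributed: 15 + 12 + 20 + 20 = 67.
Each receives 3.5 × 67 / 4 = 58.63 from the planting fund.
Player A keeps 38 − 15 = 23, so Player A's payoff is 23 + 58.63 = 81.63.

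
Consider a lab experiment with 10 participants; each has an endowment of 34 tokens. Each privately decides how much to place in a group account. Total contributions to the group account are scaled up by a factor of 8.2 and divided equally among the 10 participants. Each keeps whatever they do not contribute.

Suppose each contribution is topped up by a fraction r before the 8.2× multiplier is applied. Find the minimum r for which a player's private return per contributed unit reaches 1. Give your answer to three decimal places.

0.220

With matching at rate r, one contributed unit becomes (1 + r) in the group account and returns 8.2 × (1 + r) / 10 to the contributor.
Setting this equal to 1: 1 + r = 10/8.2 = 1.2195.
So the minimum matching rate is r = 1.2195 − 1 = 0.220.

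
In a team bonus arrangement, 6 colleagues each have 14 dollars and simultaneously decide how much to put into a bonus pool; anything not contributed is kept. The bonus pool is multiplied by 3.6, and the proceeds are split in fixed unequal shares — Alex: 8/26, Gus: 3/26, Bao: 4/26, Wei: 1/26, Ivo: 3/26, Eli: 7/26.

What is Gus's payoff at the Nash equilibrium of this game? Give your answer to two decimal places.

For player j, contributing a unit is worthwhile iff 3.6 × (j's share) ≥ 1, i.e. iff j's share is at least 0.2778.
The only share above 0.2778 is Alex's 8/26, contributing 14; the remaining 5 contribute 0. Total contributed: 14.
Gus keeps 14 and receives 3.6 × 14 × 3/26 = 5.82 from the bonus pool, for a payoff of 19.82.

19.82 dollars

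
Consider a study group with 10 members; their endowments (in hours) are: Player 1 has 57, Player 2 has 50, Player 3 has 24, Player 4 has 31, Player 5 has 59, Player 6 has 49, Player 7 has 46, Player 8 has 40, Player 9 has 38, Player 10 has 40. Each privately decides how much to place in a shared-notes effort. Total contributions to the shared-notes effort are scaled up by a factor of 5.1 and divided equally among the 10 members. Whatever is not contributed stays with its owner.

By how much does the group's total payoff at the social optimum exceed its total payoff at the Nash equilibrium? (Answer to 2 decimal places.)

The private return per contributed unit is 5.1/10 = 0.5100 < 1 for every player regardless of endowment, so the Nash equilibrium is zero contribution and the group total is Σ E_j = 57 + 50 + 24 + 31 + 59 + 49 + 46 + 40 + 38 + 40 = 434.
Each contributed unit returns 5.100 to the group, so the social optimum is full contribution by everyone: group total = 5.100 × 434 = 2213.40.
Efficiency loss = (5.100 − 1) × 434 = 1779.40.

1779.40 hours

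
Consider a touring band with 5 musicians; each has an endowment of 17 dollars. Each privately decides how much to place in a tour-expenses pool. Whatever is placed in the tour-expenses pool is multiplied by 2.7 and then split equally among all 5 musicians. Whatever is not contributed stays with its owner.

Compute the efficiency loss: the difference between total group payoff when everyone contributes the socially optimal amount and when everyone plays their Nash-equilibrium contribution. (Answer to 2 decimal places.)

144.50 dollars

Each contributed unit returns 2.7/5 = 0.5400 to its contributor — below 1 — so contributing 0 is dominant for every player. At the Nash equilibrium everyone keeps their 17, and the group total is 5 × 17 = 85.
Each contributed unit returns 2.700 to the group as a whole (0.5400 to each of 5 players), which exceeds 1, so the social optimum is full contribution: group total = 2.700 × 85 = 229.50.
Efficiency loss = 229.50 − 85 = 144.50.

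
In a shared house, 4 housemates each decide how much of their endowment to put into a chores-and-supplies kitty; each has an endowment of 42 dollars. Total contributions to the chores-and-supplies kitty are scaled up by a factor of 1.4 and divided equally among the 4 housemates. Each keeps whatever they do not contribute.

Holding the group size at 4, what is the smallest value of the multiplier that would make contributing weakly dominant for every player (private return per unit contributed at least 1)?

4

A contributed unit returns (multiplier)/4 to its contributor.
This reaches 1 exactly when the multiplier is 4.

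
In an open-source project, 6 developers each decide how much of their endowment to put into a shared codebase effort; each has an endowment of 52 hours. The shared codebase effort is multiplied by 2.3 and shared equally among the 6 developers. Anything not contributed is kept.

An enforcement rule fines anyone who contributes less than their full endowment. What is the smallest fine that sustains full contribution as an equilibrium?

Given the others contribute fully, the best deviation is to contribute 0 (any partial contribution still incurs the fine and gives up units whose private return 0.3833 is below 1).
Deviating from 52 to 0 saves 52 hours but forfeits the deviator's share of the drop in the shared codebase effort: 2.3/6 × 52 = 19.93.
So the deviation gain is 52 − 19.93 = 32.07, and the fine must be at least 32.07 hours to wipe it out.

32.07 hours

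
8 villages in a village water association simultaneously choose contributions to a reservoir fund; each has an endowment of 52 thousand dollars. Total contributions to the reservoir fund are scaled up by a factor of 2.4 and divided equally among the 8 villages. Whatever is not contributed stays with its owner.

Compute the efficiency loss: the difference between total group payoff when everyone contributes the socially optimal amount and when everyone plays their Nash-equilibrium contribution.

Each contributed unit returns 2.4/8 = 0.3000 to its contributor — below 1 — so contributing 0 is dominant for every player. At the Nash equilibrium everyone keeps their 52, and the group total is 8 × 52 = 416.
Each contributed unit returns 2.400 to the group as a whole (0.3000 to each of 8 players), which exceeds 1, so the social optimum is full contribution: group total = 2.400 × 416 = 998.40.
Efficiency loss = 998.40 − 416 = 582.40.

582.40 thousand dollars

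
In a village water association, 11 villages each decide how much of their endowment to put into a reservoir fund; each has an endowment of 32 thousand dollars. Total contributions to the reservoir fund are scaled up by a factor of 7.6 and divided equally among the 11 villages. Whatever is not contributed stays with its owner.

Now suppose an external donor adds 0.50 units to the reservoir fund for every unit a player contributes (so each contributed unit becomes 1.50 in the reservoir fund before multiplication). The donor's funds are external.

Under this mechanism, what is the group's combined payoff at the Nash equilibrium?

4012.80 thousand dollars

The effective private return per unit is now 7.6 × 1.50 / 11 = 1.0364 > 1, so every player's dominant strategy flips to full contribution.
At the Nash equilibrium everyone contributes 32. Group total payoff = 7.6 × 1.50 × 352 = 4012.80.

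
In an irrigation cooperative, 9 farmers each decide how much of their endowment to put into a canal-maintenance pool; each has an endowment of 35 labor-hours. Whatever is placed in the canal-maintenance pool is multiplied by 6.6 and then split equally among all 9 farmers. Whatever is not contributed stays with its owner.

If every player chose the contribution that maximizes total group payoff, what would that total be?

Each contributed unit returns 6.600 to the group as a whole (0.7333 to each of 9 players), which exceeds 1, so the social optimum is full contribution: group total = 6.600 × 315 = 2079.00.

2079.00 labor-hours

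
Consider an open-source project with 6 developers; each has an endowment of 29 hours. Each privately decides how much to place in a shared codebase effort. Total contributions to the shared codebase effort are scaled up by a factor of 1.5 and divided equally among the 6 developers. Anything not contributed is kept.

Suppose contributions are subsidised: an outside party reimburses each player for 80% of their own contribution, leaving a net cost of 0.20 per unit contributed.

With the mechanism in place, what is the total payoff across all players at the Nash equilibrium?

400.20 hours

With the mechanism, a contributed unit returns (1.5/6) / 0.20 = 1.2500 per unit of net cost to the contributor — now above 1 — so contributing fully is weakly dominant for every player.
At the Nash equilibrium everyone contributes 29. Group total payoff = 6 × (29 × 0.80 + 1.5 × 29) = 400.20.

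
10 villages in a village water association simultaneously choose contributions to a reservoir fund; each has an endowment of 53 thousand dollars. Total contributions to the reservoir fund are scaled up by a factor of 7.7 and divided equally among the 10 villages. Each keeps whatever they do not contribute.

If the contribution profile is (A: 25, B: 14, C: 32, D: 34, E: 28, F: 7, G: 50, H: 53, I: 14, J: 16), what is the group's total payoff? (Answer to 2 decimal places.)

2359.10 thousand dollars

Total contributed: 25 + 14 + 32 + 34 + 28 + 7 + 50 + 53 + 14 + 16 = 273; total kept: 10 × 53 − 273 = 257.
The reservoir fund pays out 7.7 × 273 = 2102.10 in aggregate.
Group total = 257 + 2102.10 = 2359.10.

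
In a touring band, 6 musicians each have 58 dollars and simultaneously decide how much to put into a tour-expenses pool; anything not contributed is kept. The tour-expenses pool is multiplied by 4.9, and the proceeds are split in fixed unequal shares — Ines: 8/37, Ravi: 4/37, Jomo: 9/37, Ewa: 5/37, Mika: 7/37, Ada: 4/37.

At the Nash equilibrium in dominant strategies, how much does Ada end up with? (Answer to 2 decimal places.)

119.45 dollars

Player j's private return per contributed unit is 4.9 × (j's share). Contributing is weakly dominant for j when that share is at least 1/4.9 = 0.2041, and contributing 0 is dominant otherwise.
Ines and Jomo are above the threshold, contributing 58 each; the remaining 4 contribute 0. Total contributed: 116.
Ada keeps 58 and receives 4.9 × 116 × 4/37 = 61.45 from the tour-expenses pool, for a payoff of 119.45.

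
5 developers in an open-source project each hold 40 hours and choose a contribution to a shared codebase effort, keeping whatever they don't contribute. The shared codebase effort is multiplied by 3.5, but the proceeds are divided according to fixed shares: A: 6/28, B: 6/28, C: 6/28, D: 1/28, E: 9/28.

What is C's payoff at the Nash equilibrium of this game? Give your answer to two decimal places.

70.00 hours

Player j's private return per contributed unit is 3.5 × (j's share). Contributing is weakly dominant for j when that share is at least 1/3.5 = 0.2857, and contributing 0 is dominant otherwise.
Only E (9/28) clears that bar, contributing 40; the remaining 4 contribute 0. Total contributed: 40.
C keeps 40 and receives 3.5 × 40 × 6/28 = 30.00 from the shared codebase effort, for a payoff of 70.00.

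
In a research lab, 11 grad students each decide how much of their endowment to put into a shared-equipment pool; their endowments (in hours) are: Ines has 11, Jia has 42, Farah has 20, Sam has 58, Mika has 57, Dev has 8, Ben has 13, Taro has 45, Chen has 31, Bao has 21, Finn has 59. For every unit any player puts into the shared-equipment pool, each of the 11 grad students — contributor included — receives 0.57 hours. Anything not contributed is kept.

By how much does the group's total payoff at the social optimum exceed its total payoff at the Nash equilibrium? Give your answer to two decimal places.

1923.55 hours

The private return per contributed unit is 0.57 < 1 for everyone, so the Nash equilibrium is zero contribution and the group total is Σ E_j = 11 + 42 + 20 + 58 + 57 + 8 + 13 + 45 + 31 + 21 + 59 = 365.
Each contributed unit returns 6.270 to the group, so the social optimum is full contribution by everyone: group total = 6.270 × 365 = 2288.55.
Efficiency loss = (6.270 − 1) × 365 = 1923.55.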